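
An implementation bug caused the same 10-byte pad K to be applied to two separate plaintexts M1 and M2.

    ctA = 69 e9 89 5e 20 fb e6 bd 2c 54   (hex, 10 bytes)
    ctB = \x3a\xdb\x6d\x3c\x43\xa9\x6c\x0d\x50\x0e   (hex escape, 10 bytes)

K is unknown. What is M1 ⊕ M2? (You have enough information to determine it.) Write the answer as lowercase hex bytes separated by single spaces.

ctA ⊕ ctB = (M1 ⊕ K) ⊕ (M2 ⊕ K) = M1 ⊕ M2 — the shared key cancels under XOR.
byte 0: 105 ⊕  58 =  83
byte 1: 233 ⊕ 219 =  50
byte 2: 137 ⊕ 109 = 228
byte 3:  94 ⊕  60 =  98
byte 4:  32 ⊕  67 =  99
byte 5: 251 ⊕ 169 =  82
byte 6: 230 ⊕ 108 = 138
byte 7: 189 ⊕  13 = 176
byte 8:  44 ⊕  80 = 124
byte 9:  84 ⊕  14 =  90

53 32 e4 62 63 52 8a b0 7c 5a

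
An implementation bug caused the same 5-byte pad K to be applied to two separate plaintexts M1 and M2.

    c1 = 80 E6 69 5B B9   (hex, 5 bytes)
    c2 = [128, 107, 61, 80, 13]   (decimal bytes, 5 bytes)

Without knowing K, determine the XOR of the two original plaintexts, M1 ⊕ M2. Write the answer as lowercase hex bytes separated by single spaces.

c1 ⊕ c2 = (M1 ⊕ K) ⊕ (M2 ⊕ K) = M1 ⊕ M2 — the shared key cancels under XOR.
10000000 ⊕ 10000000 = 00000000
11100110 ⊕ 01101011 = 10001101
01101001 ⊕ 00111101 = 01010100
01011011 ⊕ 01010000 = 00001011
10111001 ⊕ 00001101 = 10110100

00 8d 54 0b b4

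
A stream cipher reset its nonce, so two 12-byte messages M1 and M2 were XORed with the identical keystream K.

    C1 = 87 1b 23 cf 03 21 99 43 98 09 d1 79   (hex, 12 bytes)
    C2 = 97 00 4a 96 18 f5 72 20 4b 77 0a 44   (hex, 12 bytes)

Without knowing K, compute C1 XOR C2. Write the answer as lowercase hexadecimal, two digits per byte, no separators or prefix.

101b69591bd4eb63d37edb3d

C1 ⊕ C2 = (M1 ⊕ K) ⊕ (M2 ⊕ K) = M1 ⊕ M2 — the shared key cancels under XOR.
byte 0: 87 ⊕ 97 = 10
byte 1: 1b ⊕ 00 = 1b
byte 2: 23 ⊕ 4a = 69
byte 3: cf ⊕ 96 = 59
byte 4: 03 ⊕ 18 = 1b
byte 5: 21 ⊕ f5 = d4
byte 6: 99 ⊕ 72 = eb
byte 7: 43 ⊕ 20 = 63
byte 8: 98 ⊕ 4b = d3
byte 9: 09 ⊕ 77 = 7e
byte 10: d1 ⊕ 0a = db
byte 11: 79 ⊕ 44 = 3d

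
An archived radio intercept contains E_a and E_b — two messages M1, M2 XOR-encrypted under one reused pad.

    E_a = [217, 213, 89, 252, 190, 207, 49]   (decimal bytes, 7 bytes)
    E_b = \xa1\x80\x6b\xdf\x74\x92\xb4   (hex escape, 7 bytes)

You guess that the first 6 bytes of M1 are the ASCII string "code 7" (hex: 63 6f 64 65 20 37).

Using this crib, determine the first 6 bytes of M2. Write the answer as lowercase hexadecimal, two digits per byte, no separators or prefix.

1b3a5646ea6a

First, E_a ⊕ E_b = (M1 ⊕ K) ⊕ (M2 ⊕ K) = M1 ⊕ M2, so the key drops out. Then M2 = (M1 ⊕ M2) ⊕ M1 over the first 6 bytes.
byte 0: (d9 xor a1) xor 63 = 78 xor 63 = 1b
byte 1: (d5 xor 80) xor 6f = 55 xor 6f = 3a
byte 2: (59 xor 6b) xor 64 = 32 xor 64 = 56
byte 3: (fc xor df) xor 65 = 23 xor 65 = 46
byte 4: (be xor 74) xor 20 = ca xor 20 = ea
byte 5: (cf xor 92) xor 37 = 5d xor 37 = 6a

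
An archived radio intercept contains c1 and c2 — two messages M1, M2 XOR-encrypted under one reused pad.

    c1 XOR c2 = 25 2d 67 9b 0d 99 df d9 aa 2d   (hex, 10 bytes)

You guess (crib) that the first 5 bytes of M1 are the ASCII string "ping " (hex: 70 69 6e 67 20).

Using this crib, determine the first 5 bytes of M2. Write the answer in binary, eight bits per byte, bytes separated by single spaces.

01010101 01000100 00001001 11111100 00101101

Since c1 ⊕ c2 = M1 ⊕ M2, XORing with the guessed M1 bytes yields the corresponding M2 bytes: M2 = (c1 ⊕ c2) ⊕ M1.
byte 0: 25 xor 70 = 55
byte 1: 2d xor 69 = 44
byte 2: 67 xor 6e = 09
byte 3: 9b xor 67 = fc
byte 4: 0d xor 20 = 2d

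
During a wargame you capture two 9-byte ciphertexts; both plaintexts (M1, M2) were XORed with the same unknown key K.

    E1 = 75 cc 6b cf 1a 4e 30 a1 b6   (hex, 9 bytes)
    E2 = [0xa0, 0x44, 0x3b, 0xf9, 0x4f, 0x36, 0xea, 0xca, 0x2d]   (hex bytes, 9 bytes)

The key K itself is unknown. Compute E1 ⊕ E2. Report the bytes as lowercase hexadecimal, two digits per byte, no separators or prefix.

d58850365578da6b9b

E1 ⊕ E2 = (M1 ⊕ K) ⊕ (M2 ⊕ K) = M1 ⊕ M2 — the shared key cancels under XOR.
01110101 XOR 10100000 = 11010101
11001100 XOR 01000100 = 10001000
01101011 XOR 00111011 = 01010000
11001111 XOR 11111001 = 00110110
00011010 XOR 01001111 = 01010101
01001110 XOR 00110110 = 01111000
00110000 XOR 11101010 = 11011010
10100001 XOR 11001010 = 01101011
10110110 XOR 00101101 = 10011011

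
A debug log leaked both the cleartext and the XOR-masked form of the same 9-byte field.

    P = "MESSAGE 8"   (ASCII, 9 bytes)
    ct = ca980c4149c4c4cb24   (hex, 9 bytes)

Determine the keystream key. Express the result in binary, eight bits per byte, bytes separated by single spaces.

10000111 11011101 01011111 00010010 00001000 10000011 10000001 11101011 00011100

Since ct = P ⊕ key, XORing both sides with P gives key = P ⊕ ct.
 77 ⊕ 202 = 135
 69 ⊕ 152 = 221
 83 ⊕  12 =  95
 83 ⊕  65 =  18
 65 ⊕  73 =   8
 71 ⊕ 196 = 131
 69 ⊕ 196 = 129
 32 ⊕ 203 = 235
 56 ⊕  36 =  28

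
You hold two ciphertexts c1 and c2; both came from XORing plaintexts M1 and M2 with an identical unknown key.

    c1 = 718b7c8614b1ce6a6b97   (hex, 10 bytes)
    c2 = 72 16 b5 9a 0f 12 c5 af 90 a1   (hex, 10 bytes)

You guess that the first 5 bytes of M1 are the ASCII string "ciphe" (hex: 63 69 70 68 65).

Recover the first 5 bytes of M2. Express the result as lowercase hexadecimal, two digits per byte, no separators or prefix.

First, c1 ⊕ c2 = (M1 ⊕ K) ⊕ (M2 ⊕ K) = M1 ⊕ M2, so the key drops out. Then M2 = (M1 ⊕ M2) ⊕ M1 over the first 5 bytes.
byte 0: (71 ⊕ 72) ⊕ 63 = 03 ⊕ 63 = 60
byte 1: (8b ⊕ 16) ⊕ 69 = 9d ⊕ 69 = f4
byte 2: (7c ⊕ b5) ⊕ 70 = c9 ⊕ 70 = b9
byte 3: (86 ⊕ 9a) ⊕ 68 = 1c ⊕ 68 = 74
byte 4: (14 ⊕ 0f) ⊕ 65 = 1b ⊕ 65 = 7e

60f4b9747e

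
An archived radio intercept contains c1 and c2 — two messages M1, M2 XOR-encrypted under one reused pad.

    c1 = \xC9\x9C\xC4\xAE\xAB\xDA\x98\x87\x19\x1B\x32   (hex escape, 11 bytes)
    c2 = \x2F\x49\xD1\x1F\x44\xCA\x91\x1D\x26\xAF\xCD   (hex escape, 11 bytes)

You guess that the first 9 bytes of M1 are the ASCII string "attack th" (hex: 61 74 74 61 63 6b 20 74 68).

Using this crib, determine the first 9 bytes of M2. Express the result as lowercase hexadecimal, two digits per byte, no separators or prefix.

First, c1 ⊕ c2 = (M1 ⊕ K) ⊕ (M2 ⊕ K) = M1 ⊕ M2, so the key drops out. Then M2 = (M1 ⊕ M2) ⊕ M1 over the first 9 bytes.
byte 0: (c9 XOR 2f) XOR 61 = e6 XOR 61 = 87
byte 1: (9c XOR 49) XOR 74 = d5 XOR 74 = a1
byte 2: (c4 XOR d1) XOR 74 = 15 XOR 74 = 61
byte 3: (ae XOR 1f) XOR 61 = b1 XOR 61 = d0
byte 4: (ab XOR 44) XOR 63 = ef XOR 63 = 8c
byte 5: (da XOR ca) XOR 6b = 10 XOR 6b = 7b
byte 6: (98 XOR 91) XOR 20 = 09 XOR 20 = 29
byte 7: (87 XOR 1d) XOR 74 = 9a XOR 74 = ee
byte 8: (19 XOR 26) XOR 68 = 3f XOR 68 = 57

87a161d08c7b29ee57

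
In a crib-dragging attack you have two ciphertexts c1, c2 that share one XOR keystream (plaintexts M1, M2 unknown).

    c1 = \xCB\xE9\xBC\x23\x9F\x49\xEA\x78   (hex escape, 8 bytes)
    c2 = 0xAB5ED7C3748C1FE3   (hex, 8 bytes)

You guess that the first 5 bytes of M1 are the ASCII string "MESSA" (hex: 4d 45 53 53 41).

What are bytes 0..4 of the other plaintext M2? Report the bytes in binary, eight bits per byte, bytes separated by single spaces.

First, c1 ⊕ c2 = (M1 ⊕ K) ⊕ (M2 ⊕ K) = M1 ⊕ M2, so the key drops out. Then M2 = (M1 ⊕ M2) ⊕ M1 over the first 5 bytes.
byte 0: (cb ^ ab) ^ 4d = 60 ^ 4d = 2d
byte 1: (e9 ^ 5e) ^ 45 = b7 ^ 45 = f2
byte 2: (bc ^ d7) ^ 53 = 6b ^ 53 = 38
byte 3: (23 ^ c3) ^ 53 = e0 ^ 53 = b3
byte 4: (9f ^ 74) ^ 41 = eb ^ 41 = aa

00101101 11110010 00111000 10110011 10101010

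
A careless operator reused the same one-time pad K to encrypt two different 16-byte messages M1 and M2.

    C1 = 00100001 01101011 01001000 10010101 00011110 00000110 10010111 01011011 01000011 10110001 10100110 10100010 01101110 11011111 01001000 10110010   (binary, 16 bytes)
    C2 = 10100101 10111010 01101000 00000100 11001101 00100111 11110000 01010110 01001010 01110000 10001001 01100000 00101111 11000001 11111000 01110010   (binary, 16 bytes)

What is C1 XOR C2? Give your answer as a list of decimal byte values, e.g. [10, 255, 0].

C1 ⊕ C2 = (M1 ⊕ K) ⊕ (M2 ⊕ K) = M1 ⊕ M2 — the shared key cancels under XOR.
21 XOR a5 = 84
6b XOR ba = d1
48 XOR 68 = 20
95 XOR 04 = 91
1e XOR cd = d3
06 XOR 27 = 21
97 XOR f0 = 67
5b XOR 56 = 0d
43 XOR 4a = 09
b1 XOR 70 = c1
a6 XOR 89 = 2f
a2 XOR 60 = c2
6e XOR 2f = 41
df XOR c1 = 1e
48 XOR f8 = b0
b2 XOR 72 = c0

[132, 209, 32, 145, 211, 33, 103, 13, 9, 193, 47, 194, 65, 30, 176, 192]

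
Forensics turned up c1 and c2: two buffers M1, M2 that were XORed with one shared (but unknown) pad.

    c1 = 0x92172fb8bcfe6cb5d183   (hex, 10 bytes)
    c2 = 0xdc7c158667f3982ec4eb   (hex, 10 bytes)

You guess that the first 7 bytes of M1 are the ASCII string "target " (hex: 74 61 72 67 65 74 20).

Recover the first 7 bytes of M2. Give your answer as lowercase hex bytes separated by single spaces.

3a 0a 48 59 be 79 d4

First, c1 ⊕ c2 = (M1 ⊕ K) ⊕ (M2 ⊕ K) = M1 ⊕ M2, so the key drops out. Then M2 = (M1 ⊕ M2) ⊕ M1 over the first 7 bytes.
byte 0: (92 XOR dc) XOR 74 = 4e XOR 74 = 3a
byte 1: (17 XOR 7c) XOR 61 = 6b XOR 61 = 0a
byte 2: (2f XOR 15) XOR 72 = 3a XOR 72 = 48
byte 3: (b8 XOR 86) XOR 67 = 3e XOR 67 = 59
byte 4: (bc XOR 67) XOR 65 = db XOR 65 = be
byte 5: (fe XOR f3) XOR 74 = 0d XOR 74 = 79
byte 6: (6c XOR 98) XOR 20 = f4 XOR 20 = d4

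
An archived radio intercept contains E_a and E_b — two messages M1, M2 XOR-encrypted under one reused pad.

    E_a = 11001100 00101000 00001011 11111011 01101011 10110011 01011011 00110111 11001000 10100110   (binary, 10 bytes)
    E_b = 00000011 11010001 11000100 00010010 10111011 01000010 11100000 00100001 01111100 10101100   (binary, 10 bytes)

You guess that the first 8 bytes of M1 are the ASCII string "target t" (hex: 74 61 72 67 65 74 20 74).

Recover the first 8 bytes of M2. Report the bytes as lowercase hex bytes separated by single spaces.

bb 98 bd 8e b5 85 9b 62

First, E_a ⊕ E_b = (M1 ⊕ K) ⊕ (M2 ⊕ K) = M1 ⊕ M2, so the key drops out. Then M2 = (M1 ⊕ M2) ⊕ M1 over the first 8 bytes.
byte 0: (cc XOR 03) XOR 74 = cf XOR 74 = bb
byte 1: (28 XOR d1) XOR 61 = f9 XOR 61 = 98
byte 2: (0b XOR c4) XOR 72 = cf XOR 72 = bd
byte 3: (fb XOR 12) XOR 67 = e9 XOR 67 = 8e
byte 4: (6b XOR bb) XOR 65 = d0 XOR 65 = b5
byte 5: (b3 XOR 42) XOR 74 = f1 XOR 74 = 85
byte 6: (5b XOR e0) XOR 20 = bb XOR 20 = 9b
byte 7: (37 XOR 21) XOR 74 = 16 XOR 74 = 62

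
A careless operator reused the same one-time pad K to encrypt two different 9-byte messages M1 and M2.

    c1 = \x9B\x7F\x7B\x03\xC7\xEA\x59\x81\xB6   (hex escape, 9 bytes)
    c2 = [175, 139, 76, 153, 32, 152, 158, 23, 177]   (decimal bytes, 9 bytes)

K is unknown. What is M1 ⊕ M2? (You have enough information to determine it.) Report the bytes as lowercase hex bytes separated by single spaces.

34 f4 37 9a e7 72 c7 96 07

c1 ⊕ c2 = (M1 ⊕ K) ⊕ (M2 ⊕ K) = M1 ⊕ M2 — the shared key cancels under XOR.
10011011 ^ 10101111 = 00110100
01111111 ^ 10001011 = 11110100
01111011 ^ 01001100 = 00110111
00000011 ^ 10011001 = 10011010
11000111 ^ 00100000 = 11100111
11101010 ^ 10011000 = 01110010
01011001 ^ 10011110 = 11000111
10000001 ^ 00010111 = 10010110
10110110 ^ 10110001 = 00000111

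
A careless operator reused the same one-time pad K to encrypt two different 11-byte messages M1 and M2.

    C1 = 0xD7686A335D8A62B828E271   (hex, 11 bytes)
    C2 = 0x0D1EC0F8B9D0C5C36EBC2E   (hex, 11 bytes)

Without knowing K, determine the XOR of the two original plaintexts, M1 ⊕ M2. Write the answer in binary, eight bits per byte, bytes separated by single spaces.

C1 ⊕ C2 = (M1 ⊕ K) ⊕ (M2 ⊕ K) = M1 ⊕ M2 — the shared key cancels under XOR.
215 ^  13 = 218
104 ^  30 = 118
106 ^ 192 = 170
 51 ^ 248 = 203
 93 ^ 185 = 228
138 ^ 208 =  90
 98 ^ 197 = 167
184 ^ 195 = 123
 40 ^ 110 =  70
226 ^ 188 =  94
113 ^  46 =  95

11011010 01110110 10101010 11001011 11100100 01011010 10100111 01111011 01000110 01011110 01011111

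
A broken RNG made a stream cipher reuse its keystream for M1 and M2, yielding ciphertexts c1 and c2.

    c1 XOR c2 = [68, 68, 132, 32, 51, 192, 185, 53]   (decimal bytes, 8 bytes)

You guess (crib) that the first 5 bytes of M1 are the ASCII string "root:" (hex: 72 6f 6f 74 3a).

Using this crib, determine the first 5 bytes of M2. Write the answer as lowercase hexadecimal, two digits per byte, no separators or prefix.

362beb5409

Since c1 ⊕ c2 = M1 ⊕ M2, XORing with the guessed M1 bytes yields the corresponding M2 bytes: M2 = (c1 ⊕ c2) ⊕ M1.
byte 0: 01000100 ^ 01110010 = 00110110
byte 1: 01000100 ^ 01101111 = 00101011
byte 2: 10000100 ^ 01101111 = 11101011
byte 3: 00100000 ^ 01110100 = 01010100
byte 4: 00110011 ^ 00111010 = 00001001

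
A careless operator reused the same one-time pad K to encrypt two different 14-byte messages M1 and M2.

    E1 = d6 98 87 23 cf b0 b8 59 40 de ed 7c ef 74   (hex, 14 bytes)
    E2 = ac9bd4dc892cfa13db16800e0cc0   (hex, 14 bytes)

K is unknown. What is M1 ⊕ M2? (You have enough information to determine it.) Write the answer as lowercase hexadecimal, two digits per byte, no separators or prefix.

E1 ⊕ E2 = (M1 ⊕ K) ⊕ (M2 ⊕ K) = M1 ⊕ M2 — the shared key cancels under XOR.
d6 XOR ac = 7a
98 XOR 9b = 03
87 XOR d4 = 53
23 XOR dc = ff
cf XOR 89 = 46
b0 XOR 2c = 9c
b8 XOR fa = 42
59 XOR 13 = 4a
40 XOR db = 9b
de XOR 16 = c8
ed XOR 80 = 6d
7c XOR 0e = 72
ef XOR 0c = e3
74 XOR c0 = b4

7a0353ff469c424a9bc86d72e3b4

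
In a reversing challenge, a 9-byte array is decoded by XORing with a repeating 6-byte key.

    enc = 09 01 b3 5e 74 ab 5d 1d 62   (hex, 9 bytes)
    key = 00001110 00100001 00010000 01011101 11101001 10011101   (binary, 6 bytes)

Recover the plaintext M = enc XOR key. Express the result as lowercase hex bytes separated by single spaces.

07 20 a3 03 9d 36 53 3c 72

The 6-byte key repeats, so the effective keystream is 0e 21 10 5d e9 9d 0e 21 10.
byte 0: 09 XOR 0e = 07
byte 1: 01 XOR 21 = 20
byte 2: b3 XOR 10 = a3
byte 3: 5e XOR 5d = 03
byte 4: 74 XOR e9 = 9d
byte 5: ab XOR 9d = 36
byte 6: 5d XOR 0e = 53
byte 7: 1d XOR 21 = 3c
byte 8: 62 XOR 10 = 72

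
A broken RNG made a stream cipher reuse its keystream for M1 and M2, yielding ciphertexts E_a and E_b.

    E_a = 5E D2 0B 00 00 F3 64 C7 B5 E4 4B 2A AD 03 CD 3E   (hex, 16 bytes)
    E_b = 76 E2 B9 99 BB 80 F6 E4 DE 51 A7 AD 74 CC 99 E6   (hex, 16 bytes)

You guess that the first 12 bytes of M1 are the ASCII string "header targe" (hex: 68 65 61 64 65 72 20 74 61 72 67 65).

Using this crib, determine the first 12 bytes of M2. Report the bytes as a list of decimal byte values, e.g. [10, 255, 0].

First, E_a ⊕ E_b = (M1 ⊕ K) ⊕ (M2 ⊕ K) = M1 ⊕ M2, so the key drops out. Then M2 = (M1 ⊕ M2) ⊕ M1 over the first 12 bytes.
byte 0: (5e XOR 76) XOR 68 = 28 XOR 68 = 40
byte 1: (d2 XOR e2) XOR 65 = 30 XOR 65 = 55
byte 2: (0b XOR b9) XOR 61 = b2 XOR 61 = d3
byte 3: (00 XOR 99) XOR 64 = 99 XOR 64 = fd
byte 4: (00 XOR bb) XOR 65 = bb XOR 65 = de
byte 5: (f3 XOR 80) XOR 72 = 73 XOR 72 = 01
byte 6: (64 XOR f6) XOR 20 = 92 XOR 20 = b2
byte 7: (c7 XOR e4) XOR 74 = 23 XOR 74 = 57
byte 8: (b5 XOR de) XOR 61 = 6b XOR 61 = 0a
byte 9: (e4 XOR 51) XOR 72 = b5 XOR 72 = c7
byte 10: (4b XOR a7) XOR 67 = ec XOR 67 = 8b
byte 11: (2a XOR ad) XOR 65 = 87 XOR 65 = e2

[64, 85, 211, 253, 222, 1, 178, 87, 10, 199, 139, 226]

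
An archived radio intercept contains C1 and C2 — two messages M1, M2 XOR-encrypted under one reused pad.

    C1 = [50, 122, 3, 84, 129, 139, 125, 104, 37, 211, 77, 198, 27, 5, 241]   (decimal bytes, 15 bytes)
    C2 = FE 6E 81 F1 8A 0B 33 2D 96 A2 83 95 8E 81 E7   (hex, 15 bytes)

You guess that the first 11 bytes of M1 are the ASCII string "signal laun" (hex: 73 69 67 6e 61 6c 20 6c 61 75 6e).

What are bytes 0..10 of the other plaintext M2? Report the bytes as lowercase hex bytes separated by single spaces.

First, C1 ⊕ C2 = (M1 ⊕ K) ⊕ (M2 ⊕ K) = M1 ⊕ M2, so the key drops out. Then M2 = (M1 ⊕ M2) ⊕ M1 over the first 11 bytes.
byte 0: (32 ⊕ fe) ⊕ 73 = cc ⊕ 73 = bf
byte 1: (7a ⊕ 6e) ⊕ 69 = 14 ⊕ 69 = 7d
byte 2: (03 ⊕ 81) ⊕ 67 = 82 ⊕ 67 = e5
byte 3: (54 ⊕ f1) ⊕ 6e = a5 ⊕ 6e = cb
byte 4: (81 ⊕ 8a) ⊕ 61 = 0b ⊕ 61 = 6a
byte 5: (8b ⊕ 0b) ⊕ 6c = 80 ⊕ 6c = ec
byte 6: (7d ⊕ 33) ⊕ 20 = 4e ⊕ 20 = 6e
byte 7: (68 ⊕ 2d) ⊕ 6c = 45 ⊕ 6c = 29
byte 8: (25 ⊕ 96) ⊕ 61 = b3 ⊕ 61 = d2
byte 9: (d3 ⊕ a2) ⊕ 75 = 71 ⊕ 75 = 04
byte 10: (4d ⊕ 83) ⊕ 6e = ce ⊕ 6e = a0

bf 7d e5 cb 6a ec 6e 29 d2 04 a0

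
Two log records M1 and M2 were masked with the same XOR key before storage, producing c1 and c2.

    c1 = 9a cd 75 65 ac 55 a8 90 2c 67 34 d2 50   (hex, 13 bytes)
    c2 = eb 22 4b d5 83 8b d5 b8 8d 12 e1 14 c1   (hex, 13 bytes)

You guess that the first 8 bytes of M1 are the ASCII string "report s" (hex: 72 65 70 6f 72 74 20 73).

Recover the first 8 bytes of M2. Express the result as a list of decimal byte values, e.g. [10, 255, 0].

[3, 138, 78, 223, 93, 170, 93, 91]

First, c1 ⊕ c2 = (M1 ⊕ K) ⊕ (M2 ⊕ K) = M1 ⊕ M2, so the key drops out. Then M2 = (M1 ⊕ M2) ⊕ M1 over the first 8 bytes.
byte 0: (9a XOR eb) XOR 72 = 71 XOR 72 = 03
byte 1: (cd XOR 22) XOR 65 = ef XOR 65 = 8a
byte 2: (75 XOR 4b) XOR 70 = 3e XOR 70 = 4e
byte 3: (65 XOR d5) XOR 6f = b0 XOR 6f = df
byte 4: (ac XOR 83) XOR 72 = 2f XOR 72 = 5d
byte 5: (55 XOR 8b) XOR 74 = de XOR 74 = aa
byte 6: (a8 XOR d5) XOR 20 = 7d XOR 20 = 5d
byte 7: (90 XOR b8) XOR 73 = 28 XOR 73 = 5b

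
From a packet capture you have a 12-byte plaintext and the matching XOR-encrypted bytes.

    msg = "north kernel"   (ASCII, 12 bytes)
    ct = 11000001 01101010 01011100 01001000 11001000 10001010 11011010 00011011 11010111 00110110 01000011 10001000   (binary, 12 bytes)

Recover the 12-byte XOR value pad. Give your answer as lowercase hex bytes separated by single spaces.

af 05 2e 3c a0 aa b1 7e a5 58 26 e4

Since ct = msg ⊕ pad, XORing both sides with msg gives pad = msg ⊕ ct.
6e ^ c1 = af
6f ^ 6a = 05
72 ^ 5c = 2e
74 ^ 48 = 3c
68 ^ c8 = a0
20 ^ 8a = aa
6b ^ da = b1
65 ^ 1b = 7e
72 ^ d7 = a5
6e ^ 36 = 58
65 ^ 43 = 26
6c ^ 88 = e4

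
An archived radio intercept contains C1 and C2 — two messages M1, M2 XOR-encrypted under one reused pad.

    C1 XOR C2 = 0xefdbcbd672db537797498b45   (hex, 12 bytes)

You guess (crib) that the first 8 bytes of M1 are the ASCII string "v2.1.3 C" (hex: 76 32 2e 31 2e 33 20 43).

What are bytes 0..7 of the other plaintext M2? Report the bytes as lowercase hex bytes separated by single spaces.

99 e9 e5 e7 5c e8 73 34

Since C1 ⊕ C2 = M1 ⊕ M2, XORing with the guessed M1 bytes yields the corresponding M2 bytes: M2 = (C1 ⊕ C2) ⊕ M1.
byte 0: ef xor 76 = 99
byte 1: db xor 32 = e9
byte 2: cb xor 2e = e5
byte 3: d6 xor 31 = e7
byte 4: 72 xor 2e = 5c
byte 5: db xor 33 = e8
byte 6: 53 xor 20 = 73
byte 7: 77 xor 43 = 34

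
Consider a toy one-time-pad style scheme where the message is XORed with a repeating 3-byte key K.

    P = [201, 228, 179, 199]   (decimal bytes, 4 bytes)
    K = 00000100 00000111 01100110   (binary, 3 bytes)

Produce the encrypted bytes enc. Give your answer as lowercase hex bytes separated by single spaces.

The 3-byte key repeats, so the effective keystream is 04 07 66 04.
byte 0: c9 ^ 04 = cd
byte 1: e4 ^ 07 = e3
byte 2: b3 ^ 66 = d5
byte 3: c7 ^ 04 = c3

cd e3 d5 c3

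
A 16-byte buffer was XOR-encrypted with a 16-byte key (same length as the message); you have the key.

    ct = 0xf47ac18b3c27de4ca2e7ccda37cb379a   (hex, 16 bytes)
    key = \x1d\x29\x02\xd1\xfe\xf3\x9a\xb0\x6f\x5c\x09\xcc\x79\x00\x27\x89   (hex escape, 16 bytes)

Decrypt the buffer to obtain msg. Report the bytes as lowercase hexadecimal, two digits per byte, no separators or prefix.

244 ⊕  29 = 233
122 ⊕  41 =  83
193 ⊕   2 = 195
139 ⊕ 209 =  90
 60 ⊕ 254 = 194
 39 ⊕ 243 = 212
222 ⊕ 154 =  68
 76 ⊕ 176 = 252
162 ⊕ 111 = 205
231 ⊕  92 = 187
204 ⊕   9 = 197
218 ⊕ 204 =  22
 55 ⊕ 121 =  78
203 ⊕   0 = 203
 55 ⊕  39 =  16
154 ⊕ 137 =  19

e953c35ac2d444fccdbbc5164ecb1013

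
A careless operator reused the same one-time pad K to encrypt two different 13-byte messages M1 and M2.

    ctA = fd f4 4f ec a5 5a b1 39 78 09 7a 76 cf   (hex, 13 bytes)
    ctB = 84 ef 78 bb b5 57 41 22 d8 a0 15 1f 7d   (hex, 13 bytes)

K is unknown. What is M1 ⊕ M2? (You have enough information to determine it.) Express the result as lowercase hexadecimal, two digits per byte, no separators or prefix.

791b3757100df01ba0a96f69b2

ctA ⊕ ctB = (M1 ⊕ K) ⊕ (M2 ⊕ K) = M1 ⊕ M2 — the shared key cancels under XOR.
byte 0: 253 xor 132 = 121
byte 1: 244 xor 239 =  27
byte 2:  79 xor 120 =  55
byte 3: 236 xor 187 =  87
byte 4: 165 xor 181 =  16
byte 5:  90 xor  87 =  13
byte 6: 177 xor  65 = 240
byte 7:  57 xor  34 =  27
byte 8: 120 xor 216 = 160
byte 9:   9 xor 160 = 169
byte 10: 122 xor  21 = 111
byte 11: 118 xor  31 = 105
byte 12: 207 xor 125 = 178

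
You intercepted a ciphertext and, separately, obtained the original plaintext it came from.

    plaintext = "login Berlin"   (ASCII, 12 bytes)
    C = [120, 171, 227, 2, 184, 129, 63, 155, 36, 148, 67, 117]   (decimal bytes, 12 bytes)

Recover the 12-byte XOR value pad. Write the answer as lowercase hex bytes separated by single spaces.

14 c4 84 6b d6 a1 7d fe 56 f8 2a 1b

Since C = plaintext ⊕ pad, XORing both sides with plaintext gives pad = plaintext ⊕ C.
6c xor 78 = 14
6f xor ab = c4
67 xor e3 = 84
69 xor 02 = 6b
6e xor b8 = d6
20 xor 81 = a1
42 xor 3f = 7d
65 xor 9b = fe
72 xor 24 = 56
6c xor 94 = f8
69 xor 43 = 2a
6e xor 75 = 1b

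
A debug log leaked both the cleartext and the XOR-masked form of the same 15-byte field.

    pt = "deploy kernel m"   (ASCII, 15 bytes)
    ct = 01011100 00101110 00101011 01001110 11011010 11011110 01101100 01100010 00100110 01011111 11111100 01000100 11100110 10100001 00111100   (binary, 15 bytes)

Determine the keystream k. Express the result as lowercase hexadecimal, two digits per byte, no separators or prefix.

384b5b22b5a74c09432d92218a8151

Since ct = pt ⊕ k, XORing both sides with pt gives k = pt ⊕ ct.
64 ^ 5c = 38
65 ^ 2e = 4b
70 ^ 2b = 5b
6c ^ 4e = 22
6f ^ da = b5
79 ^ de = a7
20 ^ 6c = 4c
6b ^ 62 = 09
65 ^ 26 = 43
72 ^ 5f = 2d
6e ^ fc = 92
65 ^ 44 = 21
6c ^ e6 = 8a
20 ^ a1 = 81
6d ^ 3c = 51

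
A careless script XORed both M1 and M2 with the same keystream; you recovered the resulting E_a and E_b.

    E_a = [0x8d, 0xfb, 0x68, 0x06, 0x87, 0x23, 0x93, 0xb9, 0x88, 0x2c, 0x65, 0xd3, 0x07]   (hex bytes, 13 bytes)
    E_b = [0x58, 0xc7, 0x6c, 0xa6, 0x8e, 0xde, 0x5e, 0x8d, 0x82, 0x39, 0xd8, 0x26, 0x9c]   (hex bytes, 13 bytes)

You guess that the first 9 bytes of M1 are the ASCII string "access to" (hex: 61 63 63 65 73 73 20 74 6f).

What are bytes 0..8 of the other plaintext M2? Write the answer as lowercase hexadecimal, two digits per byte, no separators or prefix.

b45f67c57a8eed4065

First, E_a ⊕ E_b = (M1 ⊕ K) ⊕ (M2 ⊕ K) = M1 ⊕ M2, so the key drops out. Then M2 = (M1 ⊕ M2) ⊕ M1 over the first 9 bytes.
byte 0: (8d ⊕ 58) ⊕ 61 = d5 ⊕ 61 = b4
byte 1: (fb ⊕ c7) ⊕ 63 = 3c ⊕ 63 = 5f
byte 2: (68 ⊕ 6c) ⊕ 63 = 04 ⊕ 63 = 67
byte 3: (06 ⊕ a6) ⊕ 65 = a0 ⊕ 65 = c5
byte 4: (87 ⊕ 8e) ⊕ 73 = 09 ⊕ 73 = 7a
byte 5: (23 ⊕ de) ⊕ 73 = fd ⊕ 73 = 8e
byte 6: (93 ⊕ 5e) ⊕ 20 = cd ⊕ 20 = ed
byte 7: (b9 ⊕ 8d) ⊕ 74 = 34 ⊕ 74 = 40
byte 8: (88 ⊕ 82) ⊕ 6f = 0a ⊕ 6f = 65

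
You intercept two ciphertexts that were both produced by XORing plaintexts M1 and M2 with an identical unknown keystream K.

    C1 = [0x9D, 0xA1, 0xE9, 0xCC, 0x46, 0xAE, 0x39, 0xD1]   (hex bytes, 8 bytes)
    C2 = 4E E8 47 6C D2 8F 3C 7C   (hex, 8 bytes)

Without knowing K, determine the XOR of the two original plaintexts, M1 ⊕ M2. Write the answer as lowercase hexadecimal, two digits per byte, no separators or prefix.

d349aea0942105ad

C1 ⊕ C2 = (M1 ⊕ K) ⊕ (M2 ⊕ K) = M1 ⊕ M2 — the shared key cancels under XOR.
byte 0: 10011101 ^ 01001110 = 11010011
byte 1: 10100001 ^ 11101000 = 01001001
byte 2: 11101001 ^ 01000111 = 10101110
byte 3: 11001100 ^ 01101100 = 10100000
byte 4: 01000110 ^ 11010010 = 10010100
byte 5: 10101110 ^ 10001111 = 00100001
byte 6: 00111001 ^ 00111100 = 00000101
byte 7: 11010001 ^ 01111100 = 10101101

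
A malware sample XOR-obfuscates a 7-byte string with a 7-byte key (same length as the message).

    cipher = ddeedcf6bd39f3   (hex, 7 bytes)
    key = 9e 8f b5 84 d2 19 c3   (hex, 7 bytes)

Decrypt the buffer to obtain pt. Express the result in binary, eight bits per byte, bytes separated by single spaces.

XOR is its own inverse, so applying the key byte-wise gives the result directly.
221 ^ 158 =  67
238 ^ 143 =  97
220 ^ 181 = 105
246 ^ 132 = 114
189 ^ 210 = 111
 57 ^  25 =  32
243 ^ 195 =  48

01000011 01100001 01101001 01110010 01101111 00100000 00110000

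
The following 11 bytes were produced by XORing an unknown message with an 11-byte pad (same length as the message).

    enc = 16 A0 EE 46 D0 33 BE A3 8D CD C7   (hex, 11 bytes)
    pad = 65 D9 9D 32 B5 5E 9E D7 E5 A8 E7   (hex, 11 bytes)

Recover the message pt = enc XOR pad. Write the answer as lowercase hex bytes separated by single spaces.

73 79 73 74 65 6d 20 74 68 65 20

XOR is its own inverse, so applying the key byte-wise gives the result directly.
16 xor 65 = 73
a0 xor d9 = 79
ee xor 9d = 73
46 xor 32 = 74
d0 xor b5 = 65
33 xor 5e = 6d
be xor 9e = 20
a3 xor d7 = 74
8d xor e5 = 68
cd xor a8 = 65
c7 xor e7 = 20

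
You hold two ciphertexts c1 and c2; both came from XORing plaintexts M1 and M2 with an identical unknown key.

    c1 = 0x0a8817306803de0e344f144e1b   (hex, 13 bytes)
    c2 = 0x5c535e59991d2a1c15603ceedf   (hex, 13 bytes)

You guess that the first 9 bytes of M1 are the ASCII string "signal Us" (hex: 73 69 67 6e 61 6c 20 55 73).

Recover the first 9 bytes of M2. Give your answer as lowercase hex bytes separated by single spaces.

25 b2 2e 07 90 72 d4 47 52

First, c1 ⊕ c2 = (M1 ⊕ K) ⊕ (M2 ⊕ K) = M1 ⊕ M2, so the key drops out. Then M2 = (M1 ⊕ M2) ⊕ M1 over the first 9 bytes.
byte 0: (0a XOR 5c) XOR 73 = 56 XOR 73 = 25
byte 1: (88 XOR 53) XOR 69 = db XOR 69 = b2
byte 2: (17 XOR 5e) XOR 67 = 49 XOR 67 = 2e
byte 3: (30 XOR 59) XOR 6e = 69 XOR 6e = 07
byte 4: (68 XOR 99) XOR 61 = f1 XOR 61 = 90
byte 5: (03 XOR 1d) XOR 6c = 1e XOR 6c = 72
byte 6: (de XOR 2a) XOR 20 = f4 XOR 20 = d4
byte 7: (0e XOR 1c) XOR 55 = 12 XOR 55 = 47
byte 8: (34 XOR 15) XOR 73 = 21 XOR 73 = 52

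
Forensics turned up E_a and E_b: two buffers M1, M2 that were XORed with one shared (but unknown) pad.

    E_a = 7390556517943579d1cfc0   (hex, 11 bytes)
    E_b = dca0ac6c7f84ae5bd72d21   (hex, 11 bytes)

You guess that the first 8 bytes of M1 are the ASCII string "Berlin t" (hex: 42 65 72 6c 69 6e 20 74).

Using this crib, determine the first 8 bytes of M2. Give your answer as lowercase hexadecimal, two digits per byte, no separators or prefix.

First, E_a ⊕ E_b = (M1 ⊕ K) ⊕ (M2 ⊕ K) = M1 ⊕ M2, so the key drops out. Then M2 = (M1 ⊕ M2) ⊕ M1 over the first 8 bytes.
byte 0: (73 ^ dc) ^ 42 = af ^ 42 = ed
byte 1: (90 ^ a0) ^ 65 = 30 ^ 65 = 55
byte 2: (55 ^ ac) ^ 72 = f9 ^ 72 = 8b
byte 3: (65 ^ 6c) ^ 6c = 09 ^ 6c = 65
byte 4: (17 ^ 7f) ^ 69 = 68 ^ 69 = 01
byte 5: (94 ^ 84) ^ 6e = 10 ^ 6e = 7e
byte 6: (35 ^ ae) ^ 20 = 9b ^ 20 = bb
byte 7: (79 ^ 5b) ^ 74 = 22 ^ 74 = 56

ed558b65017ebb56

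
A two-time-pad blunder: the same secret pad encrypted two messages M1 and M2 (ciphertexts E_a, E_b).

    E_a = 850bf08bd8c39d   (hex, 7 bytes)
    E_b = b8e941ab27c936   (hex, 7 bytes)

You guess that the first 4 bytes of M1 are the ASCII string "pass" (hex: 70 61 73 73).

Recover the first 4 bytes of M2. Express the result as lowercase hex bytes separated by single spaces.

4d 83 c2 53

First, E_a ⊕ E_b = (M1 ⊕ K) ⊕ (M2 ⊕ K) = M1 ⊕ M2, so the key drops out. Then M2 = (M1 ⊕ M2) ⊕ M1 over the first 4 bytes.
byte 0: (85 xor b8) xor 70 = 3d xor 70 = 4d
byte 1: (0b xor e9) xor 61 = e2 xor 61 = 83
byte 2: (f0 xor 41) xor 73 = b1 xor 73 = c2
byte 3: (8b xor ab) xor 73 = 20 xor 73 = 53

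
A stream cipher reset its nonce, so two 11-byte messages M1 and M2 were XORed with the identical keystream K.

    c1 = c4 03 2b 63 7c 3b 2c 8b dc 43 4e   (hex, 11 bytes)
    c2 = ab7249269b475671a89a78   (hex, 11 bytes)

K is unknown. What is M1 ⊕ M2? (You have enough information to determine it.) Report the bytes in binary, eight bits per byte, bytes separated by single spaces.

01101111 01110001 01100010 01000101 11100111 01111100 01111010 11111010 01110100 11011001 00110110

c1 ⊕ c2 = (M1 ⊕ K) ⊕ (M2 ⊕ K) = M1 ⊕ M2 — the shared key cancels under XOR.
c4 XOR ab = 6f
03 XOR 72 = 71
2b XOR 49 = 62
63 XOR 26 = 45
7c XOR 9b = e7
3b XOR 47 = 7c
2c XOR 56 = 7a
8b XOR 71 = fa
dc XOR a8 = 74
43 XOR 9a = d9
4e XOR 78 = 36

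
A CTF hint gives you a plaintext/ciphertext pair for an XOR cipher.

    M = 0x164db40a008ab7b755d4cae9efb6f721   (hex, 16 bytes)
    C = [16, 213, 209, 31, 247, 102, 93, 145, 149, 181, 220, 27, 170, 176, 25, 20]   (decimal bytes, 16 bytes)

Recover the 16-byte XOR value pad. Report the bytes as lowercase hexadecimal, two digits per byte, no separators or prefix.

06986515f7ecea26c06116f24506ee35

Since C = M ⊕ pad, XORing both sides with M gives pad = M ⊕ C.
16 ^ 10 = 06
4d ^ d5 = 98
b4 ^ d1 = 65
0a ^ 1f = 15
00 ^ f7 = f7
8a ^ 66 = ec
b7 ^ 5d = ea
b7 ^ 91 = 26
55 ^ 95 = c0
d4 ^ b5 = 61
ca ^ dc = 16
e9 ^ 1b = f2
ef ^ aa = 45
b6 ^ b0 = 06
f7 ^ 19 = ee
21 ^ 14 = 35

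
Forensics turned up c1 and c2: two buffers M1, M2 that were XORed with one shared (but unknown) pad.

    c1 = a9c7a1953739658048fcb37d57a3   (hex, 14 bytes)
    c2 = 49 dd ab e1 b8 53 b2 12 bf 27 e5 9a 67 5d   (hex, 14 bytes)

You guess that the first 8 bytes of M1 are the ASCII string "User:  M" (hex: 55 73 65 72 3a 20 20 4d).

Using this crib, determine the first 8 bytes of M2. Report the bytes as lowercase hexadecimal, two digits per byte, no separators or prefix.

b5696f06b54af7df

First, c1 ⊕ c2 = (M1 ⊕ K) ⊕ (M2 ⊕ K) = M1 ⊕ M2, so the key drops out. Then M2 = (M1 ⊕ M2) ⊕ M1 over the first 8 bytes.
byte 0: (a9 xor 49) xor 55 = e0 xor 55 = b5
byte 1: (c7 xor dd) xor 73 = 1a xor 73 = 69
byte 2: (a1 xor ab) xor 65 = 0a xor 65 = 6f
byte 3: (95 xor e1) xor 72 = 74 xor 72 = 06
byte 4: (37 xor b8) xor 3a = 8f xor 3a = b5
byte 5: (39 xor 53) xor 20 = 6a xor 20 = 4a
byte 6: (65 xor b2) xor 20 = d7 xor 20 = f7
byte 7: (80 xor 12) xor 4d = 92 xor 4d = df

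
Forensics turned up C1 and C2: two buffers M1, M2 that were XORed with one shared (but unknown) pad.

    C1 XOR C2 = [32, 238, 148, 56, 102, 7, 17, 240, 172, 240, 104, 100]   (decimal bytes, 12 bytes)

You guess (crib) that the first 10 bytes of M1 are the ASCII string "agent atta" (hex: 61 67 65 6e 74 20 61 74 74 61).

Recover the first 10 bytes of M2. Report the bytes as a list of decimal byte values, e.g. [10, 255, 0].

Since C1 ⊕ C2 = M1 ⊕ M2, XORing with the guessed M1 bytes yields the corresponding M2 bytes: M2 = (C1 ⊕ C2) ⊕ M1.
 32 ^  97 =  65
238 ^ 103 = 137
148 ^ 101 = 241
 56 ^ 110 =  86
102 ^ 116 =  18
  7 ^  32 =  39
 17 ^  97 = 112
240 ^ 116 = 132
172 ^ 116 = 216
240 ^  97 = 145

[65, 137, 241, 86, 18, 39, 112, 132, 216, 145]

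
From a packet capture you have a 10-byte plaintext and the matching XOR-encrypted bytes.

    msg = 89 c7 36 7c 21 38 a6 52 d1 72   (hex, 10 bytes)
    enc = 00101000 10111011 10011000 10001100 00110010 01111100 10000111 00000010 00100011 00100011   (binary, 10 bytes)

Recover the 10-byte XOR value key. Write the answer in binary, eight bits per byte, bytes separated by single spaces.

10100001 01111100 10101110 11110000 00010011 01000100 00100001 01010000 11110010 01010001

Since enc = msg ⊕ key, XORing both sides with msg gives key = msg ⊕ enc.
10001001 xor 00101000 = 10100001
11000111 xor 10111011 = 01111100
00110110 xor 10011000 = 10101110
01111100 xor 10001100 = 11110000
00100001 xor 00110010 = 00010011
00111000 xor 01111100 = 01000100
10100110 xor 10000111 = 00100001
01010010 xor 00000010 = 01010000
11010001 xor 00100011 = 11110010
01110010 xor 00100011 = 01010001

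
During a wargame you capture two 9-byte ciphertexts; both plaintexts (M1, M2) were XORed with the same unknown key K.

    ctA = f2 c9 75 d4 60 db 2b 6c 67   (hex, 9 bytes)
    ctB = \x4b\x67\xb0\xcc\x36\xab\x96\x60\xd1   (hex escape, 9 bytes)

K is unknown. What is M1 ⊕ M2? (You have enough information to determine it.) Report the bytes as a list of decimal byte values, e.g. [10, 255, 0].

ctA ⊕ ctB = (M1 ⊕ K) ⊕ (M2 ⊕ K) = M1 ⊕ M2 — the shared key cancels under XOR.
f2 XOR 4b = b9
c9 XOR 67 = ae
75 XOR b0 = c5
d4 XOR cc = 18
60 XOR 36 = 56
db XOR ab = 70
2b XOR 96 = bd
6c XOR 60 = 0c
67 XOR d1 = b6

[185, 174, 197, 24, 86, 112, 189, 12, 182]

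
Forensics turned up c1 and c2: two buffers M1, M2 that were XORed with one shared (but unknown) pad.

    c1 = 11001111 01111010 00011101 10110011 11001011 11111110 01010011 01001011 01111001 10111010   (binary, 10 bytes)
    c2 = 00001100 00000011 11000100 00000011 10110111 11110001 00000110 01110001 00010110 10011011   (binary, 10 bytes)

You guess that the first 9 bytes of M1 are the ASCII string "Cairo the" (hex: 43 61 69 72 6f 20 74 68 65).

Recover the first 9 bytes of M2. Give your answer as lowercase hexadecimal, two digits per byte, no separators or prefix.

8018b0c2132f21520a

First, c1 ⊕ c2 = (M1 ⊕ K) ⊕ (M2 ⊕ K) = M1 ⊕ M2, so the key drops out. Then M2 = (M1 ⊕ M2) ⊕ M1 over the first 9 bytes.
byte 0: (cf XOR 0c) XOR 43 = c3 XOR 43 = 80
byte 1: (7a XOR 03) XOR 61 = 79 XOR 61 = 18
byte 2: (1d XOR c4) XOR 69 = d9 XOR 69 = b0
byte 3: (b3 XOR 03) XOR 72 = b0 XOR 72 = c2
byte 4: (cb XOR b7) XOR 6f = 7c XOR 6f = 13
byte 5: (fe XOR f1) XOR 20 = 0f XOR 20 = 2f
byte 6: (53 XOR 06) XOR 74 = 55 XOR 74 = 21
byte 7: (4b XOR 71) XOR 68 = 3a XOR 68 = 52
byte 8: (79 XOR 16) XOR 65 = 6f XOR 65 = 0a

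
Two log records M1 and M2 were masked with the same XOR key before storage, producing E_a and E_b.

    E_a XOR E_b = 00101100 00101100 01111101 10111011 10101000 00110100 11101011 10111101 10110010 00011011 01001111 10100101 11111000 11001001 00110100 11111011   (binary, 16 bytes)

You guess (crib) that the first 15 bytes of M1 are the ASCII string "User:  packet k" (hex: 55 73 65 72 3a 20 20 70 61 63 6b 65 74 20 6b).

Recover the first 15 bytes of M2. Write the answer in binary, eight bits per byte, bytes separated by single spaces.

01111001 01011111 00011000 11001001 10010010 00010100 11001011 11001101 11010011 01111000 00100100 11000000 10001100 11101001 01011111

Since E_a ⊕ E_b = M1 ⊕ M2, XORing with the guessed M1 bytes yields the corresponding M2 bytes: M2 = (E_a ⊕ E_b) ⊕ M1.
2c ⊕ 55 = 79
2c ⊕ 73 = 5f
7d ⊕ 65 = 18
bb ⊕ 72 = c9
a8 ⊕ 3a = 92
34 ⊕ 20 = 14
eb ⊕ 20 = cb
bd ⊕ 70 = cd
b2 ⊕ 61 = d3
1b ⊕ 63 = 78
4f ⊕ 6b = 24
a5 ⊕ 65 = c0
f8 ⊕ 74 = 8c
c9 ⊕ 20 = e9
34 ⊕ 6b = 5f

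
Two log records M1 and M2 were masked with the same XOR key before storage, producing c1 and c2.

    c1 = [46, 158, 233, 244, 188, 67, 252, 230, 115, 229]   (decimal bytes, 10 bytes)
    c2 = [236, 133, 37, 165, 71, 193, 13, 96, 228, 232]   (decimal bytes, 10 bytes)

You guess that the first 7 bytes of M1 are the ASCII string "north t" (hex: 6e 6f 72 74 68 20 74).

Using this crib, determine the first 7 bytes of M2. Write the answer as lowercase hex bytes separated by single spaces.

First, c1 ⊕ c2 = (M1 ⊕ K) ⊕ (M2 ⊕ K) = M1 ⊕ M2, so the key drops out. Then M2 = (M1 ⊕ M2) ⊕ M1 over the first 7 bytes.
byte 0: (2e xor ec) xor 6e = c2 xor 6e = ac
byte 1: (9e xor 85) xor 6f = 1b xor 6f = 74
byte 2: (e9 xor 25) xor 72 = cc xor 72 = be
byte 3: (f4 xor a5) xor 74 = 51 xor 74 = 25
byte 4: (bc xor 47) xor 68 = fb xor 68 = 93
byte 5: (43 xor c1) xor 20 = 82 xor 20 = a2
byte 6: (fc xor 0d) xor 74 = f1 xor 74 = 85

ac 74 be 25 93 a2 85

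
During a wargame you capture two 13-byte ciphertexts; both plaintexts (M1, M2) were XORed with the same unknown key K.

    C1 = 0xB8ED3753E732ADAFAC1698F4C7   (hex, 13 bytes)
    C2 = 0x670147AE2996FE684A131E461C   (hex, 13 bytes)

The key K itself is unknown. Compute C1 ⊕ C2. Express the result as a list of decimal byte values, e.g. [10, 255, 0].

C1 ⊕ C2 = (M1 ⊕ K) ⊕ (M2 ⊕ K) = M1 ⊕ M2 — the shared key cancels under XOR.
byte 0: b8 xor 67 = df
byte 1: ed xor 01 = ec
byte 2: 37 xor 47 = 70
byte 3: 53 xor ae = fd
byte 4: e7 xor 29 = ce
byte 5: 32 xor 96 = a4
byte 6: ad xor fe = 53
byte 7: af xor 68 = c7
byte 8: ac xor 4a = e6
byte 9: 16 xor 13 = 05
byte 10: 98 xor 1e = 86
byte 11: f4 xor 46 = b2
byte 12: c7 xor 1c = db

[223, 236, 112, 253, 206, 164, 83, 199, 230, 5, 134, 178, 219]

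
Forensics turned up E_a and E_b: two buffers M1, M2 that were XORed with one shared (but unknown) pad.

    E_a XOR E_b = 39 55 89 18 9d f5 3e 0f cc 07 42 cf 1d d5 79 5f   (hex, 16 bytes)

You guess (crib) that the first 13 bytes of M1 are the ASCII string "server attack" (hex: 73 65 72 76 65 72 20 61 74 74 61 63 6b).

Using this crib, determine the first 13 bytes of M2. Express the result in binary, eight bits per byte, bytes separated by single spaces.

Since E_a ⊕ E_b = M1 ⊕ M2, XORing with the guessed M1 bytes yields the corresponding M2 bytes: M2 = (E_a ⊕ E_b) ⊕ M1.
39 ^ 73 = 4a
55 ^ 65 = 30
89 ^ 72 = fb
18 ^ 76 = 6e
9d ^ 65 = f8
f5 ^ 72 = 87
3e ^ 20 = 1e
0f ^ 61 = 6e
cc ^ 74 = b8
07 ^ 74 = 73
42 ^ 61 = 23
cf ^ 63 = ac
1d ^ 6b = 76

01001010 00110000 11111011 01101110 11111000 10000111 00011110 01101110 10111000 01110011 00100011 10101100 01110110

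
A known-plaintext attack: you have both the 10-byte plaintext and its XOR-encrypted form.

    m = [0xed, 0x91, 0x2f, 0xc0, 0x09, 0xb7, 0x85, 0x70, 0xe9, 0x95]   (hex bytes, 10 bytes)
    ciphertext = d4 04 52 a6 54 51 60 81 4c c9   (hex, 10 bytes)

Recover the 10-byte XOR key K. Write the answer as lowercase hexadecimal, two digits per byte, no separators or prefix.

39957d665de6e5f1a55c

Since ciphertext = m ⊕ K, XORing both sides with m gives K = m ⊕ ciphertext.
byte 0: 237 ^ 212 =  57
byte 1: 145 ^   4 = 149
byte 2:  47 ^  82 = 125
byte 3: 192 ^ 166 = 102
byte 4:   9 ^  84 =  93
byte 5: 183 ^  81 = 230
byte 6: 133 ^  96 = 229
byte 7: 112 ^ 129 = 241
byte 8: 233 ^  76 = 165
byte 9: 149 ^ 201 =  92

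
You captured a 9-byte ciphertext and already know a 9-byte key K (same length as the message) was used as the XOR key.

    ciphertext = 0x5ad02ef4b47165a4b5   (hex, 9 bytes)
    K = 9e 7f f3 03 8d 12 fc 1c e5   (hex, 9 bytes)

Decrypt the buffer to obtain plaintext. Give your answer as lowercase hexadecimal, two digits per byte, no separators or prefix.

c4afddf7396399b850

5a ⊕ 9e = c4
d0 ⊕ 7f = af
2e ⊕ f3 = dd
f4 ⊕ 03 = f7
b4 ⊕ 8d = 39
71 ⊕ 12 = 63
65 ⊕ fc = 99
a4 ⊕ 1c = b8
b5 ⊕ e5 = 50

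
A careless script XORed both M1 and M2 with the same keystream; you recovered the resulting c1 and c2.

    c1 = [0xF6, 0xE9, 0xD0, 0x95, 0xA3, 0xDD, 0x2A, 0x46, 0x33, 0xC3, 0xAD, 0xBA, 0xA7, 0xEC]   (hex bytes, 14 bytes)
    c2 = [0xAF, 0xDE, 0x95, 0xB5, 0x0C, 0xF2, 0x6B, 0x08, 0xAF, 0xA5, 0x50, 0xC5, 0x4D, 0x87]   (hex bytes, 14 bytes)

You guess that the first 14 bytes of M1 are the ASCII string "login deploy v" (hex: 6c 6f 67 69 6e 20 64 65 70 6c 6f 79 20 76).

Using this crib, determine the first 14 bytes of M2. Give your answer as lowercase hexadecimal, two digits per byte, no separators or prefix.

First, c1 ⊕ c2 = (M1 ⊕ K) ⊕ (M2 ⊕ K) = M1 ⊕ M2, so the key drops out. Then M2 = (M1 ⊕ M2) ⊕ M1 over the first 14 bytes.
byte 0: (f6 XOR af) XOR 6c = 59 XOR 6c = 35
byte 1: (e9 XOR de) XOR 6f = 37 XOR 6f = 58
byte 2: (d0 XOR 95) XOR 67 = 45 XOR 67 = 22
byte 3: (95 XOR b5) XOR 69 = 20 XOR 69 = 49
byte 4: (a3 XOR 0c) XOR 6e = af XOR 6e = c1
byte 5: (dd XOR f2) XOR 20 = 2f XOR 20 = 0f
byte 6: (2a XOR 6b) XOR 64 = 41 XOR 64 = 25
byte 7: (46 XOR 08) XOR 65 = 4e XOR 65 = 2b
byte 8: (33 XOR af) XOR 70 = 9c XOR 70 = ec
byte 9: (c3 XOR a5) XOR 6c = 66 XOR 6c = 0a
byte 10: (ad XOR 50) XOR 6f = fd XOR 6f = 92
byte 11: (ba XOR c5) XOR 79 = 7f XOR 79 = 06
byte 12: (a7 XOR 4d) XOR 20 = ea XOR 20 = ca
byte 13: (ec XOR 87) XOR 76 = 6b XOR 76 = 1d

35582249c10f252bec0a9206ca1d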